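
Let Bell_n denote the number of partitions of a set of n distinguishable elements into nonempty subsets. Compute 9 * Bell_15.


Bell_15 can be computed from the Bell triangle or from Dobinski's identity Bell_n = (1/e) * sum_{k>=0} k^n / k!.
Computing Bell_15 = 1382958545.
Then 9 * 1382958545 = 12446626905.

12446626905


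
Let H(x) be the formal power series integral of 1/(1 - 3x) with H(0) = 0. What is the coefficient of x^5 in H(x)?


1/(1 - 3x) = sum_{k>=0} 3^k x^k. Integrating termwise with H(0) = 0:
H(x) = sum_{k>=0} 3^k x^(k+1) / (k+1) = sum_{m>=1} 3^(m-1) x^m / m.
For m = 5: 3^4/5 = 81/5 = 81/5.

81/5


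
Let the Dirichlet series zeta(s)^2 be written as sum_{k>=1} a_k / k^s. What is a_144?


The Dirichlet convolution of the constant function 1 with itself gives (1 * 1)(k) = sum_{d | k} 1 = d(k), the number of positive divisors of k.
Since zeta(s) = sum_{k>=1} 1/k^s, we have zeta(s)^2 = sum_{k>=1} d(k)/k^s, so a_k = d(k).
For k = 144: the divisors are 1, 2, 3, 4, 6, 8, 9, 12, 16, 18, 24, 36, 48, 72, 144.
Count = 15.

15


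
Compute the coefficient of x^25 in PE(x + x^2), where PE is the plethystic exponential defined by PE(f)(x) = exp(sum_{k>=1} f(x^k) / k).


With f(x) = x + x^2, the exponent is sum_{k>=1} (x^k + x^(2k)) / k = -ln(1 - x) - ln(1 - x^2). Exponentiating:
PE(x + x^2) = 1 / ((1 - x)(1 - x^2)).
This is the generating function for partitions of n into parts of size 1 or 2. The number of 2's can be any j in 0..12, and the rest are 1's, so
[x^25] = floor(25/2) + 1 = 13.

13


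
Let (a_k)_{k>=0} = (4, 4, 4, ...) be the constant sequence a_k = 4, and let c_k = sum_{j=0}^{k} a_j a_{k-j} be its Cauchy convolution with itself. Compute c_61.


Since a_j = 4 for all j >= 0, the convolution sum becomes
c_k = sum_{j=0}^{k} 4 * 4 = 16 * (k + 1).
Equivalently, the generating function of (a_k) is 4/(1 - x) and its square is 16/(1 - x)^2 = sum_{k>=0} 16(k + 1) x^k.
For k = 61: 16 * 62 = 992.

992


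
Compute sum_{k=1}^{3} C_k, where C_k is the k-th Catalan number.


C_1 through C_3: 1, 2, 5
Sum = 1 + 2 + 5
= 8

8


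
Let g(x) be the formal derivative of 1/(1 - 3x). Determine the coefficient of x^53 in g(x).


Differentiate termwise: d/dx sum_{k>=0} 3^k x^k = sum_{k>=1} k 3^k x^(k-1) = sum_{j>=0} (j+1) 3^(j+1) x^j.
Equivalently, d/dx [1/(1 - 3x)] = 3/(1 - 3x)^2.
For j = 53: 54 * 3^54 = 54 * 58149737003040059690390169 = 3140085798164163223281069126.

3140085798164163223281069126


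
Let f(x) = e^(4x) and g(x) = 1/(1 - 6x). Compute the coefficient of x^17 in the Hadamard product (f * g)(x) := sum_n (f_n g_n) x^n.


Expanding: f_k = 4^k/k! (from e^(4x)) and g_k = 6^k (from 1/(1 - 6x)). So the Hadamard coefficient (f * g)_k = 4^k 6^k / k! = (24)^k / k!.
For k = 17: 24^17/17! = 290797794982682557415424/355687428096000 = 12173449145352192/14889875.

12173449145352192/14889875


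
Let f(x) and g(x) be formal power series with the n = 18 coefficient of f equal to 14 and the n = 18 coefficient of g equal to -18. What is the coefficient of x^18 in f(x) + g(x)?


Addition of formal power series is termwise.
The coefficient of x^18 in f + g = 14 + -18
= -4

-4


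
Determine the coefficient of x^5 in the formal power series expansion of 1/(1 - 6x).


The geometric series identity gives 1/(1 - c x) = sum_{k>=0} c^k x^k, so the coefficient of x^k is c^k.
Here c = 6 and k = 5.
Computing: 6^5 = 7776

7776


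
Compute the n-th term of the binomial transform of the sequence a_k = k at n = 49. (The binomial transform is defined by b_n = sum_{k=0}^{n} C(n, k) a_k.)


With a_k = k, b_n = sum_{k=0}^{n} C(n, k) k. Using k * C(n, k) = n * C(n-1, k-1) gives b_n = n * sum_{k>=1} C(n-1, k-1) = n * 2^(n-1).
For n = 49: 49 * 2^48 = 49 * 281474976710656 = 13792273858822144.

13792273858822144


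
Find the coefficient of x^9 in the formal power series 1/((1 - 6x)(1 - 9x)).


By partial fractions or Cauchy convolution:
The coefficient equals sum_{k=0}^{9} 6^k * 9^(9-k).
= 1142106075

1142106075


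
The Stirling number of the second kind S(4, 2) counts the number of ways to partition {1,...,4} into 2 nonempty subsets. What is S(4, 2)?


Using the explicit formula S(n,k) = (1/k!) sum_{j=0}^{k} (-1)^(k-j) C(k,j) j^n:
S(4, 2) = 7
Equivalently, S(n,k) is n! times the coefficient of x^n in the EGF (e^x - 1)^k / k!.

7


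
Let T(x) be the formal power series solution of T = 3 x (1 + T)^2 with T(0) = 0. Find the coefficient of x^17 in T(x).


Apply the Lagrange inversion formula: if T = 3 x * phi(T) with phi(t) = (1 + t)^2, then [x^n] T = 3^n * (1/n) [t^(n-1)] phi(t)^n = 3^n * (1/n) [t^(n-1)] (1 + t)^(2n) = 3^n * (1/n) C(2n, n-1).
Using the identity C(2n, n-1) = C(2n, n) * n / (n+1), the unscaled factor equals C(2n, n) / (n+1) = C_n, the n-th Catalan number.
For n = 17: C_17 = C(34, 17) / 18 = 2333606220/18 = 129644790.
With the 3^17 = 129140163 factor, the coefficient is 129140163 * 129644790 = 16742349312700770.

16742349312700770


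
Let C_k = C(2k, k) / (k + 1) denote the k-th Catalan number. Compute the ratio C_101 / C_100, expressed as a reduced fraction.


Using C_k = (2k)! / (k! (k+1)!), the ratio C_{k+1}/C_k simplifies to
C_{k+1}/C_k = [(2k+2)! / ((k+1)! (k+2)!)] * [k! (k+1)! / (2k)!]
 = (2k+2)(2k+1) / ((k+1)(k+2)) = 2(2k+1) / (k+2).
For k = 100: 2(2*100 + 1) / (100 + 2) = 402/102 = 67/17.

67/17


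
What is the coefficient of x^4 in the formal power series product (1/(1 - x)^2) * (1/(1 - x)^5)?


Combine the factors: (1/(1 - x)^2) * (1/(1 - x)^5) = 1/(1 - x)^7.
Then use 1/(1 - x)^r = sum_{k>=0} C(k + r - 1, r - 1) x^k with r = 7 and k = 4:
C(10, 6) = 210.

210


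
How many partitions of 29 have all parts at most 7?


Using the generating function (1-x)^(-1)(1-x^2)^(-1)...(1-x^7)^(-1),
the coefficient of x^29 counts these restricted partitions.
Result = 1579

1579


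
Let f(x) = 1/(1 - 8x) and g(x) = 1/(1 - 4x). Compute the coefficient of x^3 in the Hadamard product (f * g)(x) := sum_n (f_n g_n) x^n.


f has coefficients f_k = 8^k and g has coefficients g_k = 4^k, so the Hadamard product has coefficient (f*g)_k = 8^k * 4^k = 32^k.
For k = 3: 32^3 = 32768.

32768


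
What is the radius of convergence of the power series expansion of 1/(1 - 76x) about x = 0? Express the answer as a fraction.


Expanding 1/(1 - 76x) = sum_{k>=0} 76^k x^k, the series converges when |76x| < 1, i.e., |x| < 1/76.
So the radius of convergence is 1/76 = 1/76.

1/76


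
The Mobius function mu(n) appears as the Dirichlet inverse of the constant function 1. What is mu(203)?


203 = 7 * 29 (all distinct primes).
mu(203) = (-1)^2 = 1

1


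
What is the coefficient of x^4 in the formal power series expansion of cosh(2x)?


The Maclaurin series is cosh(t) = sum_{m>=0} t^(2m) / (2m)!, so substituting t = 2x, only even powers of x are nonzero, with coefficient of x^(2m) equal to 2^(2m) / (2m)!.
For x^4 the coefficient is 2^4/4! = 16/24 = 2/3.

2/3


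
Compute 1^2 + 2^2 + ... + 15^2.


This power sum has a closed form given by Faulhaber's formula
sum_{k=1}^{m} k^p = (1 / (p + 1)) * sum_{j=0}^{p} C(p + 1, j) B_j m^(p + 1 - j),
but for small m direct computation is fastest:
1 + 4 + 9 + 16 + 25 + 36 + 49 + 64 + 81 + 100 + 121 + 144 + 169 + 196 + 225 = 1240.

1240


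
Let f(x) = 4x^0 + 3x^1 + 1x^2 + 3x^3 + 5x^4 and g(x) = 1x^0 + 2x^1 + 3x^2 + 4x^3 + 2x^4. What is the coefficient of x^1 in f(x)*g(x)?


Cauchy product at x^1:
4*2 + 3*1
= 11

11


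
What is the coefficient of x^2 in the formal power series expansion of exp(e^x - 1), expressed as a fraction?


exp(e^x - 1) is the exponential generating function for the Bell numbers Bell_k: exp(e^x - 1) = sum_{k>=0} Bell_k x^k / k!.
So the coefficient of x^2 in exp(e^x - 1) is Bell_2 / 2!.
Computing: Bell_2 = 2 and 2! = 2, giving
2/2 = 1.

1


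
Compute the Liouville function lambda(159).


The Liouville function is lambda(k) = (-1)^Omega(k), where Omega(k) counts the prime factors of k with multiplicity.
Factoring: 159 = 3 * 53, so Omega(159) = 2.
lambda(159) = (-1)^2 = 1.

1


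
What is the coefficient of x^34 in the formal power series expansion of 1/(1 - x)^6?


The negative binomial / multiset identity is
1/(1 - x)^r = sum_{k>=0} C(k + r - 1, r - 1) x^k.
Here r = 6 and k = 34, so the coefficient is
C(34 + 5, 5) = C(39, 5)
= 575757

575757


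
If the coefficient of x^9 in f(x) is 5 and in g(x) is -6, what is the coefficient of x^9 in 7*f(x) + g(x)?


Scalar multiplication scales coefficients: 7 * 5 = 35.
Then add the g coefficient: 35 + -6
= 29

29


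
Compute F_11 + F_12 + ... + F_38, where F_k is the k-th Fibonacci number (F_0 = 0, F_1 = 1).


Use the identity sum_{k=0}^{N} F_k = F_{N+2} - 1 (which follows from F_{k+2} - F_{k+1} = F_k). Then
sum_{k=11}^{38} F_k = (F_{40} - 1) - (F_{12} - 1) = F_{40} - F_{12}.
Computing: F_{40} = 102334155, F_{12} = 144, so
Sum = 102334155 - 144 = 102334011.

102334011


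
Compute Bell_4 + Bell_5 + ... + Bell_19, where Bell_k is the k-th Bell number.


Recall Bell_k counts set partitions of a k-set (with Bell_0 = 1 by convention).
Bell_4 through Bell_19: 15, 52, 203, 877, 4140, 21147, 115975, 678570, 4213597, 27644437, 190899322, 1382958545, 10480142147, 82864869804, 682076806159, 5832742205057
Sum = 15 + 52 + 203 + 877 + 4140 + 21147 + 115975 + 678570 + 4213597 + 27644437 + 190899322 + 1382958545 + 10480142147 + 82864869804 + 682076806159 + 5832742205057 = 6609770560047.

6609770560047


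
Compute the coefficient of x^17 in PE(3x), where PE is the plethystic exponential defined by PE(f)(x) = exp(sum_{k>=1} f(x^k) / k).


With f(x) = 3x, the exponent is sum_{k>=1} 3 x^k / k = 3 * (-ln(1 - x)). Exponentiating:
PE(3x) = exp(-3 ln(1 - x)) = 1/(1 - x)^3.
By the negative binomial expansion, [x^n] 1/(1 - x)^3 = C(n + 2, 2).
For n = 17: C(19, 2) = 171.

171


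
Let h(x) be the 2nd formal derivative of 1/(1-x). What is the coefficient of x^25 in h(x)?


Differentiating 2 times: d^2/dx^2 [1/(1-x)] = 2!/(1-x)^3.
The expansion 1/(1-x)^3 = sum_{k>=0} C(k+2, 2) x^k, so the coefficient of x^n in 2!/(1-x)^3 is 2! * C(n+2, 2).
For n = 25: 2 * C(27, 2) = 2 * 351 = 702

702


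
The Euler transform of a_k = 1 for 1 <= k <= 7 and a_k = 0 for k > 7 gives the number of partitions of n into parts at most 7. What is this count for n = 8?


Partitions of 8 into parts at most 7:
Using generating function (1-x)^(-1)(1-x^2)^(-1)...(1-x^7)^(-1),
the coefficient of x^8 = 21

21


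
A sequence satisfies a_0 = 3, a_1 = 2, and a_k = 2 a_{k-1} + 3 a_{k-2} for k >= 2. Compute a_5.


The characteristic equation is t^2 - 2 t - 3 = 0, with roots r_1 = 3 and r_2 = -1 (so c_1 = r_1 + r_2, c_2 = -r_1 r_2 as required).
One can use the closed form a_n = A r_1^n + B r_2^n, but direct iteration is more reliable:
a_0 = 3, a_1 = 2, a_2 = 13, a_3 = 32, a_4 = 103, a_5 = 302.
So a_5 = 302.

302


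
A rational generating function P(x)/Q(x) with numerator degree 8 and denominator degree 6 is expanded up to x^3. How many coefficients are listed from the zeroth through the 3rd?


Expanding up to x^3 gives the coefficients for x^0, x^1, ..., x^3.
That is 3 + 1 = 4 coefficients in total.

4


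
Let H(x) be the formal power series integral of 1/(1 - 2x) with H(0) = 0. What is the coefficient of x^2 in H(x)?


1/(1 - 2x) = sum_{k>=0} 2^k x^k. Integrating termwise with H(0) = 0:
H(x) = sum_{k>=0} 2^k x^(k+1) / (k+1) = sum_{m>=1} 2^(m-1) x^m / m.
For m = 2: 2^1/2 = 2/2 = 1.

1


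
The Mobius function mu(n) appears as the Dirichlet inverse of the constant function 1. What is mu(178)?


178 = 2 * 89 (all distinct primes).
mu(178) = (-1)^2 = 1

1


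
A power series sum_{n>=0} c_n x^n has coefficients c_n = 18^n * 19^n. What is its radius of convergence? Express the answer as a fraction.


By the root test (Cauchy-Hadamard), the radius is R = 1 / limsup_n |c_n|^(1/n).
Here |c_n|^(1/n) = (18^n * 19^n)^(1/n) = 18 * 19 = 342 for all n.
So R = 1/342 = 1/342.

1/342


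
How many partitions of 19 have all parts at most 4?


Using the generating function (1-x)^(-1)(1-x^2)^(-1)...(1-x^4)^(-1),
the coefficient of x^19 counts these restricted partitions.
Result = 94

94


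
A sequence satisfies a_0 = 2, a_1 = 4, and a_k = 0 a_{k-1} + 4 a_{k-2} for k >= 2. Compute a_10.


The characteristic equation is t^2 - 0 t - 4 = 0, with roots r_1 = 2 and r_2 = -2 (so c_1 = r_1 + r_2, c_2 = -r_1 r_2 as required).
One can use the closed form a_n = A r_1^n + B r_2^n, but direct iteration is more reliable:
a_0 = 2, a_1 = 4, a_2 = 8, a_3 = 16, a_4 = 32, a_5 = 64, a_6 = 128, a_7 = 256, a_8 = 512, a_9 = 1024, a_10 = 2048.
So a_10 = 2048.

2048


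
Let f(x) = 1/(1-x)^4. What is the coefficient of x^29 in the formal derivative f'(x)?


Differentiate: d/dx [ 1/(1-x)^r ] = r / (1-x)^(r+1).
Here r = 4, so f'(x) = 4 / (1-x)^5.
The expansion of 1/(1-x)^(r+1) has coefficient of x^n equal to C(n+r, r).
So the coefficient of x^29 in f'(x) is
4 * C(33, 4) = 4 * 40920 = 163680

163680


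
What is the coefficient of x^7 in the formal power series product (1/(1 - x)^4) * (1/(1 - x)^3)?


Combine the factors: (1/(1 - x)^4) * (1/(1 - x)^3) = 1/(1 - x)^7.
Then use 1/(1 - x)^r = sum_{k>=0} C(k + r - 1, r - 1) x^k with r = 7 and k = 7:
C(13, 6) = 1716.

1716


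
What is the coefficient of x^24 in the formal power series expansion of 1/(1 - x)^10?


The negative binomial / multiset identity is
1/(1 - x)^r = sum_{k>=0} C(k + r - 1, r - 1) x^k.
Here r = 10 and k = 24, so the coefficient is
C(24 + 9, 9) = C(33, 9)
= 38567100

38567100


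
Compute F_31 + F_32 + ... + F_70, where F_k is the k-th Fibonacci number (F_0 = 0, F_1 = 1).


Use the identity sum_{k=0}^{N} F_k = F_{N+2} - 1 (which follows from F_{k+2} - F_{k+1} = F_k). Then
sum_{k=31}^{70} F_k = (F_{72} - 1) - (F_{32} - 1) = F_{72} - F_{32}.
Computing: F_{72} = 498454011879264, F_{32} = 2178309, so
Sum = 498454011879264 - 2178309 = 498454009700955.

498454009700955


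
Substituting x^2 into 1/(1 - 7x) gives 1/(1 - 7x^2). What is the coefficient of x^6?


The coefficient of x^(2m) in 1/(1 - 7x^2) is 7^m.
With n = 6 = 2*3, the coefficient is 7^3 = 343.

343


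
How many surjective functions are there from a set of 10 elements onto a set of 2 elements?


By inclusion-exclusion on which target elements are missed, the number of surjections from an n-set onto a k-set is
surj(n, k) = sum_{j=0}^{k} (-1)^j C(k, j) (k - j)^n.
Equivalently surj(n, k) = k! * S(n, k), where S(n, k) is the Stirling number of the second kind.
For n = 10, k = 2:
S(10, 2) = 511, so
surj = 2! * 511 = 2 * 511 = 1022.

1022


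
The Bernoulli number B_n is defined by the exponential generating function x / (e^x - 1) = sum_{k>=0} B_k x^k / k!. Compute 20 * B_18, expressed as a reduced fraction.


Bernoulli numbers can also be computed recursively via B_0 = 1 and sum_{j=0}^{m} C(m+1, j) B_j = 0 for m >= 1. Odd-index Bernoulli numbers vanish for k >= 3.
Computing B_18 = 43867/798, so 20 * B_18 = 20 * 43867/798 = 438670/399.

438670/399


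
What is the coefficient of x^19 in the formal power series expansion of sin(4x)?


The Maclaurin series is sin(t) = sum_{k>=0} (-1)^k t^(2k+1) / (2k+1)!, so substituting t = 4x, only odd powers of x are nonzero, with coefficient of x^(2k+1) equal to (-1)^k 4^(2k+1) / (2k+1)!.
Write 19 = 2*9 + 1, giving the coefficient (-1)^9 * 4^19 / 19! = -274877906944/121645100408832000 = -4194304/1856156927625.

-4194304/1856156927625


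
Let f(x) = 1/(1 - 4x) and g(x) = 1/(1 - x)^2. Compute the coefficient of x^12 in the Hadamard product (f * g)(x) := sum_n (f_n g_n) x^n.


f has coefficients f_k = 4^k. For g = 1/(1 - x)^2 the coefficient is g_k = C(k + 1, 1) = k + 1. The Hadamard coefficient is (f * g)_k = 4^k * (k + 1).
For k = 12: 4^12 * 13 = 16777216 * 13 = 218103808.

218103808


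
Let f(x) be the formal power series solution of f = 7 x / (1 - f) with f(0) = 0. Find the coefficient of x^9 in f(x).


Apply Lagrange inversion: f = 7 x * phi(f) with phi(t) = 1/(1 - t), so
[x^n] f = 7^n * (1/n) [t^(n-1)] phi(t)^n = 7^n * (1/n) [t^(n-1)] (1 - t)^(-n) = 7^n * (1/n) C(2n - 2, n - 1) = 7^n * C_{n-1}.
For n = 9: C_8 = C(16, 8) / 9 = 12870/9 = 1430.
With the 7^9 = 40353607 factor, the coefficient is 40353607 * 1430 = 57705658010.

57705658010


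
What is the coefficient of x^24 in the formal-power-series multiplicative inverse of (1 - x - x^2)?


Let the inverse be f(x) = sum_{k>=0} a_k x^k. From f(x) * (1 - x - x^2) = 1 and matching coefficients:
 x^0: a_0 = 1.
 x^1: a_1 - a_0 = 0, so a_1 = 1.
 x^k (k >= 2): a_k - a_{k-1} - a_{k-2} = 0, i.e. a_k = a_{k-1} + a_{k-2}.
This is the Fibonacci-type recurrence shifted so that a_0 = a_1 = 1.
Iterating: a_0=1, a_1=1, a_2=2, a_3=3, a_4=5, a_5=8, a_6=13, a_7=21, a_8=34, a_9=55, ...
a_24 = 75025.

75025


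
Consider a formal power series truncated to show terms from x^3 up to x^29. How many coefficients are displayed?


From x^3 to x^29 inclusive, the count is 29 - 3 + 1 = 27.

27


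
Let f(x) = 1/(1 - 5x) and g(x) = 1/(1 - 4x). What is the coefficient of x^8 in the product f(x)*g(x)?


The coefficient of x^n in f*g is the Cauchy product: sum_{k=0}^{n} a^k * b^(n-k).
With a=5, b=4, n=8:
sum_{k=0}^{8} 5^k * 4^(8-k)
= 1690981

1690981


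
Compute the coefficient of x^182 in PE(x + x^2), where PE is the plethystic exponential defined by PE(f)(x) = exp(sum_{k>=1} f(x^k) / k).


With f(x) = x + x^2, the exponent is sum_{k>=1} (x^k + x^(2k)) / k = -ln(1 - x) - ln(1 - x^2). Exponentiating:
PE(x + x^2) = 1 / ((1 - x)(1 - x^2)).
This is the generating function for partitions of n into parts of size 1 or 2. The number of 2's can be any j in 0..91, and the rest are 1's, so
[x^182] = floor(182/2) + 1 = 92.

92


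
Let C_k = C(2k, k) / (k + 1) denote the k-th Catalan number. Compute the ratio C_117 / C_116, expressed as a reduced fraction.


Using C_k = (2k)! / (k! (k+1)!), the ratio C_{k+1}/C_k simplifies to
C_{k+1}/C_k = [(2k+2)! / ((k+1)! (k+2)!)] * [k! (k+1)! / (2k)!]
 = (2k+2)(2k+1) / ((k+1)(k+2)) = 2(2k+1) / (k+2).
For k = 116: 2(2*116 + 1) / (116 + 2) = 466/118 = 233/59.

233/59


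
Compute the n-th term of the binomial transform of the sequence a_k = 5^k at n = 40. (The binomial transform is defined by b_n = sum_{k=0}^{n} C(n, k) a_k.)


With a_k = 5^k, b_n = sum_{k=0}^{n} C(n, k) 5^k = (1 + 5)^n by the binomial theorem.
For n = 40: (1 + 5)^40 = 6^40 = 13367494538843734067838845976576.

13367494538843734067838845976576


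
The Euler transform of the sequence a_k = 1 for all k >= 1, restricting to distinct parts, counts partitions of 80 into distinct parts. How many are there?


Partitions of 80 into distinct parts can be computed via generating function.
Product (1+x)(1+x^2)(1+x^3)...
The coefficient of x^80 = 77312

77312


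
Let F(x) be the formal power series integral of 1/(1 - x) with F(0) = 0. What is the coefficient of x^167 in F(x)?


1/(1 - x) = sum_{k>=0} x^k. Integrating termwise and using F(0) = 0 gives
F(x) = sum_{k>=0} x^(k+1) / (k+1) = sum_{m>=1} x^m / m = -ln(1 - x).
So the coefficient of x^167 is 1/167 = 1/167.

1/167


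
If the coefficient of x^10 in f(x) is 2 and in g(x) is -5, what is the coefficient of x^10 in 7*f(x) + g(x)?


Scalar multiplication scales coefficients: 7 * 2 = 14.
Then add the g coefficient: 14 + -5
= 9

9


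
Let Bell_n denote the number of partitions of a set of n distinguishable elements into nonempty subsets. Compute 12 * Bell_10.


Bell_10 can be computed from the Bell triangle or from Dobinski's identity Bell_n = (1/e) * sum_{k>=0} k^n / k!.
Computing Bell_10 = 115975.
Then 12 * 115975 = 1391700.

1391700


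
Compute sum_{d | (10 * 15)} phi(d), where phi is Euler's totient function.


First, 10 * 15 = 150. One classical identity is sum_{d | n} phi(d) = n (each k in [1, n] has a unique gcd with n, and among the k's with gcd(k, n) = n/d there are phi(d) of them). So the sum equals 150. We also verify directly:
Divisors of 150: 1, 2, 3, 5, 6, 10, 15, 25, 30, 50, 75, 150.
phi values: 1, 1, 2, 4, 2, 4, 8, 20, 8, 20, 40, 40.
Sum = 150.

150


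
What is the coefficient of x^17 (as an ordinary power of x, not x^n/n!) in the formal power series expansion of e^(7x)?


The exponential series is e^y = sum_{k>=0} y^k / k!. Substituting y = 7x gives
e^(7x) = sum_{k>=0} 7^k x^k / k!.
So the coefficient of x^n is a^n/n! with a = 7, n = 17:
7^17 / 17! = 232630513987207/355687428096000 = 4747561509943/7258927104000

4747561509943/7258927104000


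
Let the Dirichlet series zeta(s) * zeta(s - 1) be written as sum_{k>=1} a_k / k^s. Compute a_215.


Convolution gives a_k = sum_{d | k} d * 1 = sum_{d | k} d = sigma(k), the sum of positive divisors of k.
For k = 215, the divisors are 1, 5, 43, 215, so
sigma(215) = 1 + 5 + 43 + 215 = 264.

264


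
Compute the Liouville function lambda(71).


The Liouville function is lambda(k) = (-1)^Omega(k), where Omega(k) counts the prime factors of k with multiplicity.
Factoring: 71 = 71, so Omega(71) = 1.
lambda(71) = (-1)^1 = -1.

-1


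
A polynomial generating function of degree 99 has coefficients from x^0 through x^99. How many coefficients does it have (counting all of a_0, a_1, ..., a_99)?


A polynomial of degree 99 takes the form a_0 + a_1 x + ... + a_99 x^99.
The number of coefficients is 99 + 1 = 100.

100


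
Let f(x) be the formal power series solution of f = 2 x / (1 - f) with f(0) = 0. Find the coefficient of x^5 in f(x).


Apply Lagrange inversion: f = 2 x * phi(f) with phi(t) = 1/(1 - t), so
[x^n] f = 2^n * (1/n) [t^(n-1)] phi(t)^n = 2^n * (1/n) [t^(n-1)] (1 - t)^(-n) = 2^n * (1/n) C(2n - 2, n - 1) = 2^n * C_{n-1}.
For n = 5: C_4 = C(8, 4) / 5 = 70/5 = 14.
With the 2^5 = 32 factor, the coefficient is 32 * 14 = 448.

448


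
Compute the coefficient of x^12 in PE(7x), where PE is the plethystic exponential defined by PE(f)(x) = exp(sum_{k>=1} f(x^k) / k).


With f(x) = 7x, the exponent is sum_{k>=1} 7 x^k / k = 7 * (-ln(1 - x)). Exponentiating:
PE(7x) = exp(-7 ln(1 - x)) = 1/(1 - x)^7.
By the negative binomial expansion, [x^n] 1/(1 - x)^7 = C(n + 6, 6).
For n = 12: C(18, 6) = 18564.

18564


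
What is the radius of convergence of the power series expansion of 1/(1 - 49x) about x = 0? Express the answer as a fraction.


Expanding 1/(1 - 49x) = sum_{k>=0} 49^k x^k, the series converges when |49x| < 1, i.e., |x| < 1/49.
So the radius of convergence is 1/49 = 1/49.

1/49


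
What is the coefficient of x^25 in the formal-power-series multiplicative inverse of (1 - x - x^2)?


Let the inverse be f(x) = sum_{k>=0} a_k x^k. From f(x) * (1 - x - x^2) = 1 and matching coefficients:
 x^0: a_0 = 1.
 x^1: a_1 - a_0 = 0, so a_1 = 1.
 x^k (k >= 2): a_k - a_{k-1} - a_{k-2} = 0, i.e. a_k = a_{k-1} + a_{k-2}.
This is the Fibonacci-type recurrence shifted so that a_0 = a_1 = 1.
Iterating: a_0=1, a_1=1, a_2=2, a_3=3, a_4=5, a_5=8, a_6=13, a_7=21, a_8=34, a_9=55, ...
a_25 = 121393.

121393


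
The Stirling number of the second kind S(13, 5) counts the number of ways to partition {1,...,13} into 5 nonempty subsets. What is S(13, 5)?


Using the explicit formula S(n,k) = (1/k!) sum_{j=0}^{k} (-1)^(k-j) C(k,j) j^n:
S(13, 5) = 7508501
Equivalently, S(n,k) is n! times the coefficient of x^n in the EGF (e^x - 1)^k / k!.

7508501


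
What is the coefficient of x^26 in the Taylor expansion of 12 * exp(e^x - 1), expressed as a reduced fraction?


exp(e^x - 1) = sum_{k>=0} Bell_k x^k / k!, where Bell_k is the k-th Bell number.
So the coefficient of x^26 is 12 * Bell_26 / 26!.
Computing: Bell_26 = 49631246523618756274 and 26! = 403291461126605635584000000, giving
12 * 49631246523618756274/403291461126605635584000000 = 1459742544812316361/988459463545602048000000.

1459742544812316361/988459463545602048000000


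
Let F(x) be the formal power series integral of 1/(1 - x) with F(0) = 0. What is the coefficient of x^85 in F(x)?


1/(1 - x) = sum_{k>=0} x^k. Integrating termwise and using F(0) = 0 gives
F(x) = sum_{k>=0} x^(k+1) / (k+1) = sum_{m>=1} x^m / m = -ln(1 - x).
So the coefficient of x^85 is 1/85 = 1/85.

1/85


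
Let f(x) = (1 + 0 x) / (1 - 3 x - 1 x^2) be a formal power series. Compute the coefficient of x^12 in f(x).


Write f(x) = sum_{k>=0} a_k x^k. Multiplying both sides by 1 - 3 x - 1 x^2 gives
(1 - 3 x - 1 x^2) sum_{k>=0} a_k x^k = 1 + 0 x.
Matching coefficients:
 x^0: a_0 = 1
 x^1: a_1 - 3 a_0 = 0  =>  a_1 = 3*1 + 0 = 3
 x^k (k >= 2): a_k = 3 a_{k-1} + 1 a_{k-2}.
Iterating: a_2 = 10, a_3 = 33, a_4 = 109, a_5 = 360, a_6 = 1189, a_7 = 3927, a_8 = 12970, a_9 = 42837, a_10 = 141481, a_11 = 467280, a_12 = 1543321.
So the coefficient of x^12 is 1543321.

1543321


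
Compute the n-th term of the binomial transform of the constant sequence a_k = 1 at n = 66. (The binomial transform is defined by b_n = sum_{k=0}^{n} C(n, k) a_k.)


With a_k = 1 for all k, b_n = sum_{k=0}^{n} C(n, k) = 2^n by the binomial theorem.
For n = 66: 2^66 = 73786976294838206464.

73786976294838206464


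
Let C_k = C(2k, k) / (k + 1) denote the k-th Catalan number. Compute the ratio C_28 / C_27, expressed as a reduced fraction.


Using C_k = (2k)! / (k! (k+1)!), the ratio C_{k+1}/C_k simplifies to
C_{k+1}/C_k = [(2k+2)! / ((k+1)! (k+2)!)] * [k! (k+1)! / (2k)!]
 = (2k+2)(2k+1) / ((k+1)(k+2)) = 2(2k+1) / (k+2).
For k = 27: 2(2*27 + 1) / (27 + 2) = 110/29 = 110/29.

110/29


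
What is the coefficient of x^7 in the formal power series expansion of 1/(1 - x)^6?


The expansion 1/(1 - x)^r = sum_{k>=0} C(k + r - 1, r - 1) x^k follows from the multiset / negative-binomial theorem (or from repeated differentiation of the geometric series).
For r = 6 and k = 7:
C(12, 5) = 479001600 / (120 * 5040) = 792.

792


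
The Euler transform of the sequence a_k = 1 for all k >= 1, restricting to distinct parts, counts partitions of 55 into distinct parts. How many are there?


Partitions of 55 into distinct parts can be computed via generating function.
Product (1+x)(1+x^2)(1+x^3)...
The coefficient of x^55 = 6378

6378


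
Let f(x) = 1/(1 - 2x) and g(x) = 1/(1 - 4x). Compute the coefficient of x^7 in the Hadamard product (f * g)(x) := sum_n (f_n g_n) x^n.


f has coefficients f_k = 2^k and g has coefficients g_k = 4^k, so the Hadamard product has coefficient (f*g)_k = 2^k * 4^k = 8^k.
For k = 7: 8^7 = 2097152.

2097152


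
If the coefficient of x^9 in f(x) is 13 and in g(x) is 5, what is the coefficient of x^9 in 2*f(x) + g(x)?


Scalar multiplication scales coefficients: 2 * 13 = 26.
Then add the g coefficient: 26 + 5
= 31

31


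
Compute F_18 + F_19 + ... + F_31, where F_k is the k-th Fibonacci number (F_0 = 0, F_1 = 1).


Use the identity sum_{k=0}^{N} F_k = F_{N+2} - 1 (which follows from F_{k+2} - F_{k+1} = F_k). Then
sum_{k=18}^{31} F_k = (F_{33} - 1) - (F_{19} - 1) = F_{33} - F_{19}.
Computing: F_{33} = 3524578, F_{19} = 4181, so
Sum = 3524578 - 4181 = 3520397.

3520397


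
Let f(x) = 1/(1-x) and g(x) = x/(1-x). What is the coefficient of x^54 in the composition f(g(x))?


First simplify the composition: f(g(x)) = 1/(1 - x/(1-x)) = (1-x)/((1-x) - x) = (1-x)/(1-2x).
Now extract the coefficient. Write (1-x)/(1-2x) = 1/(1-2x) - x/(1-2x).
The coefficient of x^n in 1/(1-2x) is 2^n, and in x/(1-2x) is 2^(n-1) (for n >= 1).
So the coefficient of x^54 is 2^54 - 2^53 = 18014398509481984 - 9007199254740992 = 9007199254740992.

9007199254740992


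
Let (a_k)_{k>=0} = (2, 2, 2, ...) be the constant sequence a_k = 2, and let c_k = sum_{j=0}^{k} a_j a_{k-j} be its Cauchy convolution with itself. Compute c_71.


Since a_j = 2 for all j >= 0, the convolution sum becomes
c_k = sum_{j=0}^{k} 2 * 2 = 4 * (k + 1).
Equivalently, the generating function of (a_k) is 2/(1 - x) and its square is 4/(1 - x)^2 = sum_{k>=0} 4(k + 1) x^k.
For k = 71: 4 * 72 = 288.

288


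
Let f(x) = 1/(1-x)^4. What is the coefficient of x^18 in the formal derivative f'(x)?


Differentiate: d/dx [ 1/(1-x)^r ] = r / (1-x)^(r+1).
Here r = 4, so f'(x) = 4 / (1-x)^5.
The expansion of 1/(1-x)^(r+1) has coefficient of x^n equal to C(n+r, r).
So the coefficient of x^18 in f'(x) is
4 * C(22, 4) = 4 * 7315 = 29260

29260


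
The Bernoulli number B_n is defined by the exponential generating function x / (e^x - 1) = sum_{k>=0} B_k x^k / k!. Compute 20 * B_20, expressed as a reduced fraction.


Bernoulli numbers can also be computed recursively via B_0 = 1 and sum_{j=0}^{m} C(m+1, j) B_j = 0 for m >= 1. Odd-index Bernoulli numbers vanish for k >= 3.
Computing B_20 = -174611/330, so 20 * B_20 = 20 * -174611/330 = -349222/33.

-349222/33


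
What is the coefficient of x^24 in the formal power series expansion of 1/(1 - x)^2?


The negative binomial / multiset identity is
1/(1 - x)^r = sum_{k>=0} C(k + r - 1, r - 1) x^k.
Here r = 2 and k = 24, so the coefficient is
C(24 + 1, 1) = C(25, 1)
= 25

25


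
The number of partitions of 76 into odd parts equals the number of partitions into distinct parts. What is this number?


Computing partitions of 76 into odd parts (1, 3, 5, ...):
Using the generating function prod_{k>=0} 1/(1-x^(2k+1)),
the count is 53250

53250


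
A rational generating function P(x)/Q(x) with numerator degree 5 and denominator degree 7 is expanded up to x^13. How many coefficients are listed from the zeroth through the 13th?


Expanding up to x^13 gives the coefficients for x^0, x^1, ..., x^13.
That is 13 + 1 = 14 coefficients in total.

14


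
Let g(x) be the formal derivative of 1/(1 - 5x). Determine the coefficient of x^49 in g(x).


Differentiate termwise: d/dx sum_{k>=0} 5^k x^k = sum_{k>=1} k 5^k x^(k-1) = sum_{j>=0} (j+1) 5^(j+1) x^j.
Equivalently, d/dx [1/(1 - 5x)] = 5/(1 - 5x)^2.
For j = 49: 50 * 5^50 = 50 * 88817841970012523233890533447265625 = 4440892098500626161694526672363281250.

4440892098500626161694526672363281250


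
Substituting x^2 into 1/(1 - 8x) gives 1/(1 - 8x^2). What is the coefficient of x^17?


Since 1/(1 - 8x^2) only has even powers of x,
the coefficient of x^17 (odd) is 0.

0


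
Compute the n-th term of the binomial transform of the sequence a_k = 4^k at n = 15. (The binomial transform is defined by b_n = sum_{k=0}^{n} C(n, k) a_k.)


With a_k = 4^k, b_n = sum_{k=0}^{n} C(n, k) 4^k = (1 + 4)^n by the binomial theorem.
For n = 15: (1 + 4)^15 = 5^15 = 30517578125.

30517578125


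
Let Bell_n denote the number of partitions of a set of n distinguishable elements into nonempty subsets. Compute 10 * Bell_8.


Bell_8 can be computed from the Bell triangle or from Dobinski's identity Bell_n = (1/e) * sum_{k>=0} k^n / k!.
Computing Bell_8 = 4140.
Then 10 * 4140 = 41400.

41400


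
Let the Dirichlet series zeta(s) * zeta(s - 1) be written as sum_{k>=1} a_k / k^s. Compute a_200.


Convolution gives a_k = sum_{d | k} d * 1 = sum_{d | k} d = sigma(k), the sum of positive divisors of k.
For k = 200, the divisors are 1, 2, 4, 5, 8, 10, 20, 25, 40, 50, 100, 200, so
sigma(200) = 1 + 2 + 4 + 5 + 8 + 10 + 20 + 25 + 40 + 50 + 100 + 200 = 465.

465


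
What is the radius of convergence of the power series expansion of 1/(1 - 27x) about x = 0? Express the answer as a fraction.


Expanding 1/(1 - 27x) = sum_{k>=0} 27^k x^k, the series converges when |27x| < 1, i.e., |x| < 1/27.
So the radius of convergence is 1/27 = 1/27.

1/27


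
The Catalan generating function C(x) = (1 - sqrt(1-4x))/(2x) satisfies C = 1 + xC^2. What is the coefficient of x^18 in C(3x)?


Substituting x -> 3x scales the n-th coefficient by 3^n, so [x^18] C(3x) = 3^18 * C_18.
C_18 = C(2*18, 18)/(19) = 9075135300/19 = 477638700.
So 3^18 * 477638700 = 387420489 * 477638700 = 185047018719324300.

185047018719324300


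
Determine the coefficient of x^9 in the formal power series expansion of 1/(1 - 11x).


The geometric series identity gives 1/(1 - c x) = sum_{k>=0} c^k x^k, so the coefficient of x^k is c^k.
Here c = 11 and k = 9.
Computing: 11^9 = 2357947691

2357947691


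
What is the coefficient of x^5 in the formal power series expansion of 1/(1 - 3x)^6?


The general identity 1/(1 - c x)^r = sum_{k>=0} c^k C(k + r - 1, r - 1) x^k follows by substituting y = c x into 1/(1 - y)^r = sum_{k>=0} C(k + r - 1, r - 1) y^k.
For c = 3, r = 6, k = 5:
3^5 * C(10, 5) = 243 * 252 = 61236.

61236


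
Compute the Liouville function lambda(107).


The Liouville function is lambda(k) = (-1)^Omega(k), where Omega(k) counts the prime factors of k with multiplicity.
Factoring: 107 = 107, so Omega(107) = 1.
lambda(107) = (-1)^1 = -1.

-1


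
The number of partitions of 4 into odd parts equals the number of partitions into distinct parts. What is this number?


Computing partitions of 4 into odd parts (1, 3, 5, ...):
Using the generating function prod_{k>=0} 1/(1-x^(2k+1)),
the count is 2

2


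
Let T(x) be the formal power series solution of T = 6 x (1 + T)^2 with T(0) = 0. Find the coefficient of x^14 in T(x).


Apply the Lagrange inversion formula: if T = 6 x * phi(T) with phi(t) = (1 + t)^2, then [x^n] T = 6^n * (1/n) [t^(n-1)] phi(t)^n = 6^n * (1/n) [t^(n-1)] (1 + t)^(2n) = 6^n * (1/n) C(2n, n-1).
Using the identity C(2n, n-1) = C(2n, n) * n / (n+1), the unscaled factor equals C(2n, n) / (n+1) = C_n, the n-th Catalan number.
For n = 14: C_14 = C(28, 14) / 15 = 40116600/15 = 2674440.
With the 6^14 = 78364164096 factor, the coefficient is 78364164096 * 2674440 = 209580255024906240.

209580255024906240


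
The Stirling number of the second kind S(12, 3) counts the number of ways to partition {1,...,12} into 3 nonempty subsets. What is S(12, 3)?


Using the explicit formula S(n,k) = (1/k!) sum_{j=0}^{k} (-1)^(k-j) C(k,j) j^n:
S(12, 3) = 86526
Equivalently, S(n,k) is n! times the coefficient of x^n in the EGF (e^x - 1)^k / k!.

86526


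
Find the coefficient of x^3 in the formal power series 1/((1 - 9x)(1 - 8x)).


By partial fractions or Cauchy convolution:
The coefficient equals sum_{k=0}^{3} 9^k * 8^(3-k).
= 2465

2465


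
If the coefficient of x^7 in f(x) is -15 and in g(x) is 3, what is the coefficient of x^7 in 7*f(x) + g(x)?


Scalar multiplication scales coefficients: 7 * -15 = -105.
Then add the g coefficient: -105 + 3
= -102

-102


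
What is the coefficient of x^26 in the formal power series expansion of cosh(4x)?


The Maclaurin series is cosh(t) = sum_{m>=0} t^(2m) / (2m)!, so substituting t = 4x, only even powers of x are nonzero, with coefficient of x^(2m) equal to 4^(2m) / (2m)!.
For x^26 the coefficient is 4^26/26! = 4503599627370496/403291461126605635584000000 = 536870912/48076088562799171875.

536870912/48076088562799171875


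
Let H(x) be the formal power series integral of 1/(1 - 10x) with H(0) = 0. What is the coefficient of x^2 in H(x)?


1/(1 - 10x) = sum_{k>=0} 10^k x^k. Integrating termwise with H(0) = 0:
H(x) = sum_{k>=0} 10^k x^(k+1) / (k+1) = sum_{m>=1} 10^(m-1) x^m / m.
For m = 2: 10^1/2 = 10/2 = 5.

5


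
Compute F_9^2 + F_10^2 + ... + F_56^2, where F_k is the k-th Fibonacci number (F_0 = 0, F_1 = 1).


There is a standard identity sum_{k=0}^{N} F_k^2 = F_N * F_{N+1} (proved inductively from the telescoping relation F_k^2 = F_k F_{k+1} - F_{k-1} F_k). Then
sum_{k=9}^{56} F_k^2 = F_56 F_57 - F_8 F_9.
Computing: F_56 = 225851433717, F_57 = 365435296162, F_8 = 21, F_9 = 34.
Sum = 225851433717 * 365435296162 - 21 * 34 = 82534085568984207493440.

82534085568984207493440


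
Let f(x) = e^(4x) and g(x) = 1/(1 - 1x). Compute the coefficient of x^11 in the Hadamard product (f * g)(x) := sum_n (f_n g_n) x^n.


Expanding: f_k = 4^k/k! (from e^(4x)) and g_k = 1^k (from 1/(1 - 1x)). So the Hadamard coefficient (f * g)_k = 4^k 1^k / k! = (4)^k / k!.
For k = 11: 4^11/11! = 4194304/39916800 = 16384/155925.

16384/155925


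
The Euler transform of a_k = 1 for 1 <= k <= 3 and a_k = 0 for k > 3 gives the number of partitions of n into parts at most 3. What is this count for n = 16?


Partitions of 16 into parts at most 3:
Using generating function (1-x)^(-1)(1-x^2)^(-1)(1-x^3)^(-1),
the coefficient of x^16 = 30

30


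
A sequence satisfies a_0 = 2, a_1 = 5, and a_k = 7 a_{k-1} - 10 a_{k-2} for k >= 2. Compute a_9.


The characteristic equation is t^2 - 7 t + 10 = 0, with roots r_1 = 5 and r_2 = 2 (so c_1 = r_1 + r_2, c_2 = -r_1 r_2 as required).
One can use the closed form a_n = A r_1^n + B r_2^n, but direct iteration is more reliable:
a_0 = 2, a_1 = 5, a_2 = 15, a_3 = 55, a_4 = 235, a_5 = 1095, a_6 = 5315, a_7 = 26255, a_8 = 130635, a_9 = 651895.
So a_9 = 651895.

651895


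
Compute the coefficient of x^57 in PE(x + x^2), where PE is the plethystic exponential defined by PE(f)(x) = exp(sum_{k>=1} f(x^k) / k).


With f(x) = x + x^2, the exponent is sum_{k>=1} (x^k + x^(2k)) / k = -ln(1 - x) - ln(1 - x^2). Exponentiating:
PE(x + x^2) = 1 / ((1 - x)(1 - x^2)).
This is the generating function for partitions of n into parts of size 1 or 2. The number of 2's can be any j in 0..28, and the rest are 1's, so
[x^57] = floor(57/2) + 1 = 29.

29


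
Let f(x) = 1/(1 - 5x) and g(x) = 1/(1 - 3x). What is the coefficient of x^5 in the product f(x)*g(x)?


The coefficient of x^n in f*g is the Cauchy product: sum_{k=0}^{n} a^k * b^(n-k).
With a=5, b=3, n=5:
sum_{k=0}^{5} 5^k * 3^(5-k)
= 7448

7448


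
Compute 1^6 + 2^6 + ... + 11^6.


This power sum has a closed form given by Faulhaber's formula
sum_{k=1}^{m} k^p = (1 / (p + 1)) * sum_{j=0}^{p} C(p + 1, j) B_j m^(p + 1 - j),
but for small m direct computation is fastest:
1 + 64 + 729 + 4096 + 15625 + 46656 + 117649 + 262144 + 531441 + 1000000 + 1771561 = 3749966.

3749966


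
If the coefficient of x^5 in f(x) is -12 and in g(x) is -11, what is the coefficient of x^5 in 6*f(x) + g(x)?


Scalar multiplication scales coefficients: 6 * -12 = -72.
Then add the g coefficient: -72 + -11
= -83

-83


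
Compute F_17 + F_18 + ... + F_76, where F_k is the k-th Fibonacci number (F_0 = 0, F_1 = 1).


Use the identity sum_{k=0}^{N} F_k = F_{N+2} - 1 (which follows from F_{k+2} - F_{k+1} = F_k). Then
sum_{k=17}^{76} F_k = (F_{78} - 1) - (F_{18} - 1) = F_{78} - F_{18}.
Computing: F_{78} = 8944394323791464, F_{18} = 2584, so
Sum = 8944394323791464 - 2584 = 8944394323788880.

8944394323788880


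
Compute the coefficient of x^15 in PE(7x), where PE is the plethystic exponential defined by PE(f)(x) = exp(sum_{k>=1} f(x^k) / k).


With f(x) = 7x, the exponent is sum_{k>=1} 7 x^k / k = 7 * (-ln(1 - x)). Exponentiating:
PE(7x) = exp(-7 ln(1 - x)) = 1/(1 - x)^7.
By the negative binomial expansion, [x^n] 1/(1 - x)^7 = C(n + 6, 6).
For n = 15: C(21, 6) = 54264.

54264


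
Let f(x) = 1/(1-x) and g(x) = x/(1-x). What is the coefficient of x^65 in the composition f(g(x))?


First simplify the composition: f(g(x)) = 1/(1 - x/(1-x)) = (1-x)/((1-x) - x) = (1-x)/(1-2x).
Now extract the coefficient. Write (1-x)/(1-2x) = 1/(1-2x) - x/(1-2x).
The coefficient of x^n in 1/(1-2x) is 2^n, and in x/(1-2x) is 2^(n-1) (for n >= 1).
So the coefficient of x^65 is 2^65 - 2^64 = 36893488147419103232 - 18446744073709551616 = 18446744073709551616.

18446744073709551616


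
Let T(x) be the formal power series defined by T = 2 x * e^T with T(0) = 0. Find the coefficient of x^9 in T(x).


Apply the Lagrange inversion formula: if T = 2 x * phi(T) with phi(t) = e^t, then
[x^n] T = 2^n * (1/n) [t^(n-1)] phi(t)^n = 2^n * (1/n) [t^(n-1)] e^(n t) = 2^n * (1/n) * n^(n-1) / (n-1)! = 2^n * n^(n-1) / n!.
When c = 1 this is the Cayley count of rooted labeled trees on n vertices, divided by n!.
For n = 9: 2^9 * 9^8 / 9! = 512 * 43046721/362880 = 2125764/35.

2125764/35


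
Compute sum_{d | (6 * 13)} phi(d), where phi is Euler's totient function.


First, 6 * 13 = 78. One classical identity is sum_{d | n} phi(d) = n (each k in [1, n] has a unique gcd with n, and among the k's with gcd(k, n) = n/d there are phi(d) of them). So the sum equals 78. We also verify directly:
Divisors of 78: 1, 2, 3, 6, 13, 26, 39, 78.
phi values: 1, 1, 2, 2, 12, 12, 24, 24.
Sum = 78.

78


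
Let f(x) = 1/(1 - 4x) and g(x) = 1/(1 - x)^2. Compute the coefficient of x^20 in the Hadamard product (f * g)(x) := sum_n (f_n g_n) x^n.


f has coefficients f_k = 4^k. For g = 1/(1 - x)^2 the coefficient is g_k = C(k + 1, 1) = k + 1. The Hadamard coefficient is (f * g)_k = 4^k * (k + 1).
For k = 20: 4^20 * 21 = 1099511627776 * 21 = 23089744183296.

23089744183296
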